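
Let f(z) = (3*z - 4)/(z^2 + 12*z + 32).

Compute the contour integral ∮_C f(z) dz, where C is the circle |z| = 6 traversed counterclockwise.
By the residue theorem, ∮_C f(z) dz = 2πi · (sum of the residues of f at the poles inside |z| = 6).

The denominator factors as (z + 4)*(z + 8), so the singularities of f are simple poles at z = -4, z = -8.
  |-4|² = 16 < 36 = 6², so this pole is inside the contour.
  |-8|² = 64 > 36 = 6², so this pole is outside the contour.

With P(z) = 3*z - 4 and Q(z) = z^2 + 12*z + 32, each pole is simple, so Res(f, z₀) = P(z₀)/Q'(z₀) with Q'(z) = 2*z + 12.
  Res(f, -4) = P(-4)/Q'(-4) = (-16)/(4) = -4

∮_C f(z) dz = 2πi · (-4) = -8*I*pi

Final answer: -8*I*pi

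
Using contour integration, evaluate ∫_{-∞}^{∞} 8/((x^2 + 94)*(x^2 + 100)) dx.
2*pi*(-47 + 5*sqrt(94))/705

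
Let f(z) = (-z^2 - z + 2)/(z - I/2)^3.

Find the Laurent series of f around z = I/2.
Put w = z - (I/2), i.e. z = w + I/2. The denominator is w^3, so it suffices to rewrite the numerator in powers of w.

P(z) = -z^2 - z + 2
P(w + I/2) = 9/4 - I/2 + (-1 - I)*w - w^2

Dividing each term by w^3:
  f = (9/4 - I/2)/w^3 + (-1 - I)/w^2 - 1/w

Substituting back w = z - I/2:
  f(z) = (9/4 - I/2)/(z - I/2)^3 + (-1 - I)/(z - I/2)^2 - 1/(z - I/2)

The series is finite because the numerator is a polynomial; the negative powers form the principal part, and the coefficient of 1/(z - I/2) gives Res(f, I/2) = -1.

Final answer: (9/4 - I/2)/(z - I/2)^3 + (-1 - I)/(z - I/2)^2 - 1/(z - I/2)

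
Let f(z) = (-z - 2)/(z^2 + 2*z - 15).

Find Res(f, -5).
Write f(z) = P(z)/Q(z) with P(z) = -z - 2 and Q(z) = z^2 + 2*z - 15.
The denominator factors as Q(z) = (z - 3)*(z + 5), so z = -5 is a simple zero of Q and P is analytic there; z = -5 is therefore a simple pole and
  Res(f, z₀) = P(z₀)/Q'(z₀).

Q'(z) = 2*z + 2, so Q'(-5) = -8.
P(-5) = 3.

Res(f, -5) = (3)/(-8) = -3/8

Final answer: -3/8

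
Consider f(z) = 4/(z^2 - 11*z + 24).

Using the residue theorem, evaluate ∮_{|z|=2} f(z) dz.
By the residue theorem, ∮_C f(z) dz = 2πi · (sum of the residues of f at the poles inside |z| = 2).

The denominator factors as (z - 3)*(z - 8), so the singularities of f are simple poles at z = 3, z = 8.
  |3|² = 9 > 4 = 2², so this pole is outside the contour.
  |8|² = 64 > 4 = 2², so this pole is outside the contour.

No pole lies inside the contour, so f is analytic on and inside C and the integral is 0 (Cauchy's theorem).

Final answer: 0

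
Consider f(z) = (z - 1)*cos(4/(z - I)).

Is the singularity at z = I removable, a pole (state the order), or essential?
Let u = z - I. Then
  cos(4/u) = Σ_{k≥0} (-1)^k (4)^(2k)/((2k)!·u^(2k)) = 1 - 8/u^2 + 32/(3*u^4) + ...
which has infinitely many negative powers of u, so cos(4/(z - I)) has an essential singularity at z = I.
The extra factor z - 1 is a nonzero polynomial; if the product had at most a pole at z = I, dividing by that polynomial would leave cos(4/(z - I)) with at most a pole too — contradiction. (Equivalently, the product's Laurent series still has infinitely many negative powers.)
So the singularity is essential.

Final answer: essential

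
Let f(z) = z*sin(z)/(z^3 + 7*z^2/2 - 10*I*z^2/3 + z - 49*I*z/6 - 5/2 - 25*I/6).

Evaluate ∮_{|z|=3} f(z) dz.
By the residue theorem, ∮_C f(z) dz = 2πi · (sum of the residues of f at the poles inside |z| = 3).

The denominator factors as (z + 1 - 2*I)*(z + 1 - I)*(z + 3/2 - I/3), so the singularities of f are simple poles at z = -1 + 2*I, z = -1 + I, z = -3/2 + I/3.
  |-1 + 2*I|² = 5 < 9 = 3², so this pole is inside the contour.
  |-1 + I|² = 2 < 9 = 3², so this pole is inside the contour.
  |-3/2 + I/3|² = 85/36 < 9 = 3², so this pole is inside the contour.

With P(z) = z*sin(z) and Q(z) = z^3 + 7*z^2/2 - 10*I*z^2/3 + z - 49*I*z/6 - 5/2 - 25*I/6, each pole is simple, so Res(f, z₀) = P(z₀)/Q'(z₀) with Q'(z) = 3*z^2 + 7*z - 20*I*z/3 + 1 - 49*I/6.
  Res(f, -1 + 2*I) = P(-1 + 2*I)/Q'(-1 + 2*I) = ((1 - 2*I)*sin(1 - 2*I))/(-5/3 + I/2) = (-96/109 + 102*I/109)*sin(1 - 2*I)
  Res(f, -1 + I) = P(-1 + I)/Q'(-1 + I) = ((1 - I)*sin(1 - I))/(2/3 - I/2) = (42/25 - 6*I/25)*sin(1 - I)
  Res(f, -3/2 + I/3) = P(-3/2 + I/3)/Q'(-3/2 + I/3) = ((3/2 - I/3)*sin(3/2 - I/3))/(-31/36 + 7*I/6) = (-2178/2725 - 1896*I/2725)*sin(3/2 - I/3)

Sum of residues inside C: (42/25 - 6*I/25)*sin(1 - I) + (-2178/2725 - 1896*I/2725)*sin(3/2 - I/3) + (-96/109 + 102*I/109)*sin(1 - 2*I)
∮_C f(z) dz = 2πi · ((42/25 - 6*I/25)*sin(1 - I) + (-2178/2725 - 1896*I/2725)*sin(3/2 - I/3) + (-96/109 + 102*I/109)*sin(1 - 2*I)) = pi*(-204/109 - 192*I/109)*sin(1 - 2*I) + pi*(3792/2725 - 4356*I/2725)*sin(3/2 - I/3) + pi*(12/25 + 84*I/25)*sin(1 - I)

Final answer: pi*(-204/109 - 192*I/109)*sin(1 - 2*I) + pi*(3792/2725 - 4356*I/2725)*sin(3/2 - I/3) + pi*(12/25 + 84*I/25)*sin(1 - I)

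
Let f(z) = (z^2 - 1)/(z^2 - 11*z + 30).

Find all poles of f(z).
The singularities of f are the zeros of the denominator. Factoring,
  z^2 - 11*z + 30 = (z - 5)*(z - 6)
so the candidates are z = 5, z = 6.

Check the numerator P(z) = z^2 - 1 at each one:
  P(5) = 24 ≠ 0, so z = 5 is a (simple) pole.
  P(6) = 35 ≠ 0, so z = 6 is a (simple) pole.

Poles of f: {5, 6}

Final answer: {5, 6}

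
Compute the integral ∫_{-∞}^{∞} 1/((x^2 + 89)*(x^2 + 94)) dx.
Let f(z) = 1/((z^2 + 89)*(z^2 + 94)). The denominator has no real zeros and deg Q - deg P = 4 ≥ 2, so the integral of f over the upper semicircle |z| = R tends to 0 as R → ∞. Closing the contour in the upper half-plane,
  ∫_{-∞}^{∞} f(x) dx = 2πi · Σ Res(f, z_k)  over the poles with Im z_k > 0.

Zeros of the denominator: z^2 + 94 = 0 gives z = ±sqrt(94)*I; z^2 + 89 = 0 gives z = ±sqrt(89)*I.
Upper half-plane: z = sqrt(89)*I, z = sqrt(94)*I (simple).

Each pole is a simple zero of Q(z) = z^4 + 183*z^2 + 8366, so Res(f, z₀) = P(z₀)/Q'(z₀) with P(z) = 1, Q'(z) = 4*z^3 + 366*z:
  Res(f, sqrt(89)*I) = (1)/(10*sqrt(89)*I) = -sqrt(89)*I/890
  Res(f, sqrt(94)*I) = (1)/(-10*sqrt(94)*I) = sqrt(94)*I/940

Sum of residues: I*(-sqrt(89)/890 + sqrt(94)/940)
∫_{-∞}^{∞} f(x) dx = 2πi · (I*(-sqrt(89)/890 + sqrt(94)/940)) = pi*(-89*sqrt(94) + 94*sqrt(89))/41830

Final answer: pi*(-89*sqrt(94) + 94*sqrt(89))/41830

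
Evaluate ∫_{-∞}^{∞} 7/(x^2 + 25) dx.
Let f(z) = 7/(z^2 + 25). The denominator has no real zeros and deg Q - deg P = 2 ≥ 2, so the integral of f over the upper semicircle |z| = R tends to 0 as R → ∞. Closing the contour in the upper half-plane,
  ∫_{-∞}^{∞} f(x) dx = 2πi · Σ Res(f, z_k)  over the poles with Im z_k > 0.

Zeros of the denominator: z^2 + 25 = 0 gives z = ±5*I.
Upper half-plane: z = 5*I (simple).

Each pole is a simple zero of Q(z) = z^2 + 25, so Res(f, z₀) = P(z₀)/Q'(z₀) with P(z) = 7, Q'(z) = 2*z:
  Res(f, 5*I) = (7)/(10*I) = -7*I/10

∫_{-∞}^{∞} f(x) dx = 2πi · (-7*I/10) = 7*pi/5

Final answer: 7*pi/5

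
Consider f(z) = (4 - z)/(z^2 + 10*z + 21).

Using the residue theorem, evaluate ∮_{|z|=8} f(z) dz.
By the residue theorem, ∮_C f(z) dz = 2πi · (sum of the residues of f at the poles inside |z| = 8).

The denominator factors as (z + 3)*(z + 7), so the singularities of f are simple poles at z = -3, z = -7.
  |-3|² = 9 < 64 = 8², so this pole is inside the contour.
  |-7|² = 49 < 64 = 8², so this pole is inside the contour.

With P(z) = 4 - z and Q(z) = z^2 + 10*z + 21, each pole is simple, so Res(f, z₀) = P(z₀)/Q'(z₀) with Q'(z) = 2*z + 10.
  Res(f, -3) = P(-3)/Q'(-3) = (7)/(4) = 7/4
  Res(f, -7) = P(-7)/Q'(-7) = (11)/(-4) = -11/4

Sum of residues inside C: -1
∮_C f(z) dz = 2πi · (-1) = -2*I*pi

Final answer: -2*I*pi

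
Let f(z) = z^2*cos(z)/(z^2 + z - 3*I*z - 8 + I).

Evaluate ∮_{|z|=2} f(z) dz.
By the residue theorem, ∮_C f(z) dz = 2πi · (sum of the residues of f at the poles inside |z| = 2).

The denominator factors as (z - 2 - I)*(z + 3 - 2*I), so the singularities of f are simple poles at z = 2 + I, z = -3 + 2*I.
  |2 + I|² = 5 > 4 = 2², so this pole is outside the contour.
  |-3 + 2*I|² = 13 > 4 = 2², so this pole is outside the contour.

No pole lies inside the contour, so f is analytic on and inside C and the integral is 0 (Cauchy's theorem).

Final answer: 0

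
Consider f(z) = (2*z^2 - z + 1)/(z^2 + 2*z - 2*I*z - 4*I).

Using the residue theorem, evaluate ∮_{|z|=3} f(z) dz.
By the residue theorem, ∮_C f(z) dz = 2πi · (sum of the residues of f at the poles inside |z| = 3).

The denominator factors as (z - 2*I)*(z + 2), so the singularities of f are simple poles at z = 2*I, z = -2.
  |2*I|² = 4 < 9 = 3², so this pole is inside the contour.
  |-2|² = 4 < 9 = 3², so this pole is inside the contour.

With P(z) = 2*z^2 - z + 1 and Q(z) = z^2 + 2*z - 2*I*z - 4*I, each pole is simple, so Res(f, z₀) = P(z₀)/Q'(z₀) with Q'(z) = 2*z + 2 - 2*I.
  Res(f, 2*I) = P(2*I)/Q'(2*I) = (-7 - 2*I)/(2 + 2*I) = -9/4 + 5*I/4
  Res(f, -2) = P(-2)/Q'(-2) = (11)/(-2 - 2*I) = -11/4 + 11*I/4

Sum of residues inside C: -5 + 4*I
∮_C f(z) dz = 2πi · (-5 + 4*I) = pi*(-8 - 10*I)

Final answer: pi*(-8 - 10*I)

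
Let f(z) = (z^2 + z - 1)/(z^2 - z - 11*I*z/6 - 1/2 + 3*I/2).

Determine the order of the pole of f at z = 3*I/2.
Factor the denominator:
  z^2 - z - 11*I*z/6 - 1/2 + 3*I/2 = (z - 3*I/2)*(z - 1 - I/3)

The numerator P(z) = z^2 + z - 1 has P(3*I/2) = -13/4 + 3*I/2 ≠ 0, so no factor of (z - 3*I/2) cancels.
Near z = 3*I/2 we can therefore write f(z) = g(z)/(z - 3*I/2) with g analytic at 3*I/2 and g(3*I/2) ≠ 0 (g is the numerator divided by the remaining denominator factors).

Hence z = 3*I/2 is a pole of order 1.

Final answer: 1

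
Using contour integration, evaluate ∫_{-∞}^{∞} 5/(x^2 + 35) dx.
Let f(z) = 5/(z^2 + 35). The denominator has no real zeros and deg Q - deg P = 2 ≥ 2, so the integral of f over the upper semicircle |z| = R tends to 0 as R → ∞. Closing the contour in the upper half-plane,
  ∫_{-∞}^{∞} f(x) dx = 2πi · Σ Res(f, z_k)  over the poles with Im z_k > 0.

Zeros of the denominator: z^2 + 35 = 0 gives z = ±sqrt(35)*I.
Upper half-plane: z = sqrt(35)*I (simple).

Each pole is a simple zero of Q(z) = z^2 + 35, so Res(f, z₀) = P(z₀)/Q'(z₀) with P(z) = 5, Q'(z) = 2*z:
  Res(f, sqrt(35)*I) = (5)/(2*sqrt(35)*I) = -sqrt(35)*I/14

∫_{-∞}^{∞} f(x) dx = 2πi · (-sqrt(35)*I/14) = sqrt(35)*pi/7

Final answer: sqrt(35)*pi/7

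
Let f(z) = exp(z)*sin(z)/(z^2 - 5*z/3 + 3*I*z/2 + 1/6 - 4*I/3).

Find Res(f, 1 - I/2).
(12/13 - 18*I/13)*exp(1 - I/2)*sin(1 - I/2)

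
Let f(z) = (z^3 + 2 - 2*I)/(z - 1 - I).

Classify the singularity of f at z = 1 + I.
The numerator vanishes at z = 1 + I ((1 + I)^3 = -2 + 2*I), so it is divisible by z - 1 - I:
  z^3 + 2 - 2*I = (z - 1 - I)*(z^2 + z + I*z + 2*I)
Hence for z ≠ 1 + I, f(z) = z^2 + z + I*z + 2*I, a polynomial, and lim_{z→1 + I} f(z) = 6*I is finite.
So the singularity is removable.

Final answer: removable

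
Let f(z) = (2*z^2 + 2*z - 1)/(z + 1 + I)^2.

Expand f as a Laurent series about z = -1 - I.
Put w = z - (-1 - I), i.e. z = w - 1 - I. The denominator is w^2, so it suffices to rewrite the numerator in powers of w.

P(z) = 2*z^2 + 2*z - 1
P(w - 1 - I) = -3 + 2*I + (-2 - 4*I)*w + 2*w^2

Dividing each term by w^2:
  f = (-3 + 2*I)/w^2 + (-2 - 4*I)/w + 2

Substituting back w = z + 1 + I:
  f(z) = (-3 + 2*I)/(z + 1 + I)^2 + (-2 - 4*I)/(z + 1 + I) + 2

The series is finite because the numerator is a polynomial; the negative powers form the principal part, and the coefficient of 1/(z + 1 + I) gives Res(f, -1 - I) = -2 - 4*I.

Final answer: (-3 + 2*I)/(z + 1 + I)^2 + (-2 - 4*I)/(z + 1 + I) + 2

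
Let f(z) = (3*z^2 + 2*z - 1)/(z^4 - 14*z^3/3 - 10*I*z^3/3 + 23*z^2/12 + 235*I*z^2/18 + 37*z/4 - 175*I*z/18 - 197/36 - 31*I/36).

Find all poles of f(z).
The singularities of f are the zeros of the denominator. Factoring,
  z^4 - 14*z^3/3 - 10*I*z^3/3 + 23*z^2/12 + 235*I*z^2/18 + 37*z/4 - 175*I*z/18 - 197/36 - 31*I/36 = (z - 2/3 - 3*I/2)*(z - 1 - I/2)*(z - 3 - I/3)*(z - I)
so the candidates are z = 2/3 + 3*I/2, z = 1 + I/2, z = 3 + I/3, z = I.

Check the numerator P(z) = 3*z^2 + 2*z - 1 at each one:
  P(2/3 + 3*I/2) = -61/12 + 9*I ≠ 0, so z = 2/3 + 3*I/2 is a (simple) pole.
  P(1 + I/2) = 13/4 + 4*I ≠ 0, so z = 1 + I/2 is a (simple) pole.
  P(3 + I/3) = 95/3 + 20*I/3 ≠ 0, so z = 3 + I/3 is a (simple) pole.
  P(I) = -4 + 2*I ≠ 0, so z = I is a (simple) pole.

Poles of f: {I, 2/3 + 3*I/2, 1 + I/2, 3 + I/3}

Final answer: {I, 2/3 + 3*I/2, 1 + I/2, 3 + I/3}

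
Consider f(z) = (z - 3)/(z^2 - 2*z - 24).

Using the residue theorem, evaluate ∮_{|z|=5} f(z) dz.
7*I*pi/5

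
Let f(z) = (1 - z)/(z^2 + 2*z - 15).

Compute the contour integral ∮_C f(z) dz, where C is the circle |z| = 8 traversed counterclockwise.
By the residue theorem, ∮_C f(z) dz = 2πi · (sum of the residues of f at the poles inside |z| = 8).

The denominator factors as (z - 3)*(z + 5), so the singularities of f are simple poles at z = 3, z = -5.
  |3|² = 9 < 64 = 8², so this pole is inside the contour.
  |-5|² = 25 < 64 = 8², so this pole is inside the contour.

With P(z) = 1 - z and Q(z) = z^2 + 2*z - 15, each pole is simple, so Res(f, z₀) = P(z₀)/Q'(z₀) with Q'(z) = 2*z + 2.
  Res(f, 3) = P(3)/Q'(3) = (-2)/(8) = -1/4
  Res(f, -5) = P(-5)/Q'(-5) = (6)/(-8) = -3/4

Sum of residues inside C: -1
∮_C f(z) dz = 2πi · (-1) = -2*I*pi

Final answer: -2*I*pi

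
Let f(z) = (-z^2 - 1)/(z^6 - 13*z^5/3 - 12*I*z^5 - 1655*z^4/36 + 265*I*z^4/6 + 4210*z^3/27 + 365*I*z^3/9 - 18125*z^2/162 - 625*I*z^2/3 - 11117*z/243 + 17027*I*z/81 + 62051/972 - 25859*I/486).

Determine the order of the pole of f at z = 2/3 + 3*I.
Factor the denominator:
  z^6 - 13*z^5/3 - 12*I*z^5 - 1655*z^4/36 + 265*I*z^4/6 + 4210*z^3/27 + 365*I*z^3/9 - 18125*z^2/162 - 625*I*z^2/3 - 11117*z/243 + 17027*I*z/81 + 62051/972 - 25859*I/486 = (z - 2/3 - 3*I)^4*(z - 2/3 - I/2)*(z - 1 + I/2)

The numerator P(z) = -z^2 - 1 has P(2/3 + 3*I) = 68/9 - 4*I ≠ 0, so no factor of (z - 2/3 - 3*I) cancels.
Near z = 2/3 + 3*I we can therefore write f(z) = g(z)/(z - 2/3 - 3*I)^4 with g analytic at 2/3 + 3*I and g(2/3 + 3*I) ≠ 0 (g is the numerator divided by the remaining denominator factors).

Hence z = 2/3 + 3*I is a pole of order 4.

Final answer: 4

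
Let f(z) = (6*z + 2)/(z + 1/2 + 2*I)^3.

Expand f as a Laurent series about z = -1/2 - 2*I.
Put w = z - (-1/2 - 2*I), i.e. z = w - 1/2 - 2*I. The denominator is w^3, so it suffices to rewrite the numerator in powers of w.

P(z) = 6*z + 2
P(w - 1/2 - 2*I) = -1 - 12*I + 6*w

Dividing each term by w^3:
  f = (-1 - 12*I)/w^3 + 6/w^2

Substituting back w = z + 1/2 + 2*I:
  f(z) = (-1 - 12*I)/(z + 1/2 + 2*I)^3 + 6/(z + 1/2 + 2*I)^2

The series is finite because the numerator is a polynomial; the negative powers form the principal part.

Final answer: (-1 - 12*I)/(z + 1/2 + 2*I)^3 + 6/(z + 1/2 + 2*I)^2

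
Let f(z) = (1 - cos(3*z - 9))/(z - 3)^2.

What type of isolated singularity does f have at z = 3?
Let u = z - 3. The argument of cos is 3*z - 9 = 3u, so
  f = (1 - cos(3u))/u^2 = ((3u)^2/2 - (3u)^4/24 + ...)/u^2 = 9/2 - (27/8)*u^2 + ...
The Laurent expansion about u = 0 has no negative powers; equivalently lim_{z→3} f(z) = 9/2 exists and is finite.
So the singularity is removable.

Final answer: removable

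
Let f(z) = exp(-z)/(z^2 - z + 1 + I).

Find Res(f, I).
(-1/5 - 2*I/5)*exp(-I)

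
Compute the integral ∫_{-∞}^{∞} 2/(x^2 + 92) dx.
Let f(z) = 2/(z^2 + 92). The denominator has no real zeros and deg Q - deg P = 2 ≥ 2, so the integral of f over the upper semicircle |z| = R tends to 0 as R → ∞. Closing the contour in the upper half-plane,
  ∫_{-∞}^{∞} f(x) dx = 2πi · Σ Res(f, z_k)  over the poles with Im z_k > 0.

Zeros of the denominator: z^2 + 92 = 0 gives z = ±2*sqrt(23)*I.
Upper half-plane: z = 2*sqrt(23)*I (simple).

Each pole is a simple zero of Q(z) = z^2 + 92, so Res(f, z₀) = P(z₀)/Q'(z₀) with P(z) = 2, Q'(z) = 2*z:
  Res(f, 2*sqrt(23)*I) = (2)/(4*sqrt(23)*I) = -sqrt(23)*I/46

∫_{-∞}^{∞} f(x) dx = 2πi · (-sqrt(23)*I/46) = sqrt(23)*pi/23

Final answer: sqrt(23)*pi/23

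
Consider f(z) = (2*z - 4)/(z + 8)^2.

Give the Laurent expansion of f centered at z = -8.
Put w = z - (-8), i.e. z = w - 8. The denominator is w^2, so it suffices to rewrite the numerator in powers of w.

P(z) = 2*z - 4
P(w - 8) = -20 + 2*w

Dividing each term by w^2:
  f = -20/w^2 + 2/w

Substituting back w = z + 8:
  f(z) = -20/(z + 8)^2 + 2/(z + 8)

The series is finite because the numerator is a polynomial; the negative powers form the principal part, and the coefficient of 1/(z + 8) gives Res(f, -8) = 2.

Final answer: -20/(z + 8)^2 + 2/(z + 8)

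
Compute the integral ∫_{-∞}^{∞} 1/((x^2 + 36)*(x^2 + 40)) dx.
Let f(z) = 1/((z^2 + 36)*(z^2 + 40)). The denominator has no real zeros and deg Q - deg P = 4 ≥ 2, so the integral of f over the upper semicircle |z| = R tends to 0 as R → ∞. Closing the contour in the upper half-plane,
  ∫_{-∞}^{∞} f(x) dx = 2πi · Σ Res(f, z_k)  over the poles with Im z_k > 0.

Zeros of the denominator: z^2 + 36 = 0 gives z = ±6*I; z^2 + 40 = 0 gives z = ±2*sqrt(10)*I.
Upper half-plane: z = 6*I, z = 2*sqrt(10)*I (simple).

Each pole is a simple zero of Q(z) = z^4 + 76*z^2 + 1440, so Res(f, z₀) = P(z₀)/Q'(z₀) with P(z) = 1, Q'(z) = 4*z^3 + 152*z:
  Res(f, 6*I) = (1)/(48*I) = -I/48
  Res(f, 2*sqrt(10)*I) = (1)/(-16*sqrt(10)*I) = sqrt(10)*I/160

Sum of residues: I*(-10 + 3*sqrt(10))/480
∫_{-∞}^{∞} f(x) dx = 2πi · (I*(-10 + 3*sqrt(10))/480) = pi*(10 - 3*sqrt(10))/240

Final answer: pi*(10 - 3*sqrt(10))/240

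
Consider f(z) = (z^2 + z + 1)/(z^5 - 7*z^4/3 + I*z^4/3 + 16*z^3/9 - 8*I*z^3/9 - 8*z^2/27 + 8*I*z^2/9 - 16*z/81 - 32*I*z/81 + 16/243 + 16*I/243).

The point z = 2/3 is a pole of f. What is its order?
4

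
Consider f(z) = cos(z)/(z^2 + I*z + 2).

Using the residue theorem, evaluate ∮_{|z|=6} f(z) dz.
-2*pi*cosh(2)/3 + 2*pi*cosh(1)/3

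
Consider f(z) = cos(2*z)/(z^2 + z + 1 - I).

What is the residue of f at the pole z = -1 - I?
(-1/5 + 2*I/5)*cos(2 + 2*I)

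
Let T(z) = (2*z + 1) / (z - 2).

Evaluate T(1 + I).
Substitute z = 1 + I:
  numerator:   2*(1 + I) + 1 = 3 + 2*I
  denominator: (1 + I) - 2 = -1 + I
T(1 + I) = (3 + 2*I)/(-1 + I); multiplying numerator and denominator by the conjugate -1 - I gives (-1 - 5*I)/2 = -1/2 - 5*I/2

Final answer: -1/2 - 5*I/2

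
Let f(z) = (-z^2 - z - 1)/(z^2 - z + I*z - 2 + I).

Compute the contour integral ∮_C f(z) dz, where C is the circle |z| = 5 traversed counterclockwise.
pi*(-2 - 4*I)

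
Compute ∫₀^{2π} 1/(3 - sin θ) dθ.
sqrt(2)*pi/2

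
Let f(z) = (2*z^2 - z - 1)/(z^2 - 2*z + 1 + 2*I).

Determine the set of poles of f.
The singularities of f are the zeros of the denominator. Factoring,
  z^2 - 2*z + 1 + 2*I = (z - I)*(z - 2 + I)
so the candidates are z = I, z = 2 - I.

Check the numerator P(z) = 2*z^2 - z - 1 at each one:
  P(I) = -3 - I ≠ 0, so z = I is a (simple) pole.
  P(2 - I) = 3 - 7*I ≠ 0, so z = 2 - I is a (simple) pole.

Poles of f: {I, 2 - I}

Final answer: {I, 2 - I}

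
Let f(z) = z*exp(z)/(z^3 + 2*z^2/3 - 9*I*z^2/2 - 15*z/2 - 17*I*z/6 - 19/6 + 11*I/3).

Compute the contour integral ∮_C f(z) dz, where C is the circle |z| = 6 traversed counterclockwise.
pi*(-6/17 + 18*I/17)*exp(1 + 2*I) + pi*(-12/17 - 48*I/17)*exp(-1 + 3*I/2) + pi*(18/17 + 30*I/17)*exp(-2/3 + I)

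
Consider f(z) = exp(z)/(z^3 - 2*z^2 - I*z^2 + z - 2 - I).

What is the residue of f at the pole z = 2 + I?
(1/8 - I/8)*exp(2 + I)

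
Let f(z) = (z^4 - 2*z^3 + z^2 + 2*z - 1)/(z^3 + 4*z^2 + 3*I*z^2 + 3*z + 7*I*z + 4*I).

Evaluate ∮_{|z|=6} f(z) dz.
By the residue theorem, ∮_C f(z) dz = 2πi · (sum of the residues of f at the poles inside |z| = 6).

The denominator factors as (z + 1 + I)*(z + 2 + 2*I)*(z + 1), so the singularities of f are simple poles at z = -1 - I, z = -2 - 2*I, z = -1.
  |-1 - I|² = 2 < 36 = 6², so this pole is inside the contour.
  |-2 - 2*I|² = 8 < 36 = 6², so this pole is inside the contour.
  |-1|² = 1 < 36 = 6², so this pole is inside the contour.

With P(z) = z^4 - 2*z^3 + z^2 + 2*z - 1 and Q(z) = z^3 + 4*z^2 + 3*I*z^2 + 3*z + 7*I*z + 4*I, each pole is simple, so Res(f, z₀) = P(z₀)/Q'(z₀) with Q'(z) = 3*z^2 + 8*z + 6*I*z + 3 + 7*I.
  Res(f, -1 - I) = P(-1 - I)/Q'(-1 - I) = (-11 + 4*I)/(1 - I) = -15/2 - 7*I/2
  Res(f, -2 - 2*I) = P(-2 - 2*I)/Q'(-2 - 2*I) = (-101 + 36*I)/(-1 + 3*I) = 209/10 + 267*I/10
  Res(f, -1) = P(-1)/Q'(-1) = (1)/(-2 + I) = -2/5 - I/5

Sum of residues inside C: 13 + 23*I
∮_C f(z) dz = 2πi · (13 + 23*I) = pi*(-46 + 26*I)

Final answer: pi*(-46 + 26*I)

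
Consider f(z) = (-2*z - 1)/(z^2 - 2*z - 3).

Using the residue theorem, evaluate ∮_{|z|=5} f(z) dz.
By the residue theorem, ∮_C f(z) dz = 2πi · (sum of the residues of f at the poles inside |z| = 5).

The denominator factors as (z + 1)*(z - 3), so the singularities of f are simple poles at z = -1, z = 3.
  |-1|² = 1 < 25 = 5², so this pole is inside the contour.
  |3|² = 9 < 25 = 5², so this pole is inside the contour.

With P(z) = -2*z - 1 and Q(z) = z^2 - 2*z - 3, each pole is simple, so Res(f, z₀) = P(z₀)/Q'(z₀) with Q'(z) = 2*z - 2.
  Res(f, -1) = P(-1)/Q'(-1) = (1)/(-4) = -1/4
  Res(f, 3) = P(3)/Q'(3) = (-7)/(4) = -7/4

Sum of residues inside C: -2
∮_C f(z) dz = 2πi · (-2) = -4*I*pi

Final answer: -4*I*pi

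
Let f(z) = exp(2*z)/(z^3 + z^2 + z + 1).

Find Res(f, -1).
Write f(z) = P(z)/Q(z) with P(z) = exp(2*z) and Q(z) = z^3 + z^2 + z + 1.
The denominator factors as Q(z) = (z - I)*(z + 1)*(z + I), so z = -1 is a simple zero of Q and P is analytic there; z = -1 is therefore a simple pole and
  Res(f, z₀) = P(z₀)/Q'(z₀).

Q'(z) = 3*z^2 + 2*z + 1, so Q'(-1) = 2.
P(-1) = exp(-2).

Res(f, -1) = (exp(-2))/(2) = exp(-2)/2

Final answer: exp(-2)/2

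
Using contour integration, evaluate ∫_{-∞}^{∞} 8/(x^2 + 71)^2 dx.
Let f(z) = 8/(z^2 + 71)^2. The denominator has no real zeros and deg Q - deg P = 4 ≥ 2, so the integral of f over the upper semicircle |z| = R tends to 0 as R → ∞. Closing the contour in the upper half-plane,
  ∫_{-∞}^{∞} f(x) dx = 2πi · Σ Res(f, z_k)  over the poles with Im z_k > 0.

Zeros of the denominator: z^2 + 71 = 0 gives z = ±sqrt(71)*I.
Upper half-plane: z = sqrt(71)*I (a pole of order 2).

Write f(z) = g(z)/(z - sqrt(71)*I)^2 with g(z) = 8/(z + sqrt(71)*I)^2. For a double pole, Res(f, z₀) = g'(z₀):
  g'(z) = -16/(z + sqrt(71)*I)^3
  Res(f, sqrt(71)*I) = g'(sqrt(71)*I) = -2*sqrt(71)*I/5041

∫_{-∞}^{∞} f(x) dx = 2πi · (-2*sqrt(71)*I/5041) = 4*sqrt(71)*pi/5041

Final answer: 4*sqrt(71)*pi/5041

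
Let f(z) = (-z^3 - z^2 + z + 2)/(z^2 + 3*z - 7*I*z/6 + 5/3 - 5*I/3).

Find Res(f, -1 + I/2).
Write f(z) = P(z)/Q(z) with P(z) = -z^3 - z^2 + z + 2 and Q(z) = z^2 + 3*z - 7*I*z/6 + 5/3 - 5*I/3.
The denominator factors as Q(z) = (z + 1 - I/2)*(z + 2 - 2*I/3), so z = -1 + I/2 is a simple zero of Q and P is analytic there; z = -1 + I/2 is therefore a simple pole and
  Res(f, z₀) = P(z₀)/Q'(z₀).

Q'(z) = 2*z + 3 - 7*I/6, so Q'(-1 + I/2) = 1 - I/6.
P(-1 + I/2) = 1/2 + I/8.

Res(f, -1 + I/2) = (1/2 + I/8)/(1 - I/6) = 69/148 + 15*I/74

Final answer: 69/148 + 15*I/74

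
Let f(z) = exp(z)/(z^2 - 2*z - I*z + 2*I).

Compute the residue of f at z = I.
Write f(z) = P(z)/Q(z) with P(z) = exp(z) and Q(z) = z^2 - 2*z - I*z + 2*I.
The denominator factors as Q(z) = (z - 2)*(z - I), so z = I is a simple zero of Q and P is analytic there; z = I is therefore a simple pole and
  Res(f, z₀) = P(z₀)/Q'(z₀).

Q'(z) = 2*z - 2 - I, so Q'(I) = -2 + I.
P(I) = exp(I).

Res(f, I) = (exp(I))/(-2 + I) = (-2/5 - I/5)*exp(I)

Final answer: (-2/5 - I/5)*exp(I)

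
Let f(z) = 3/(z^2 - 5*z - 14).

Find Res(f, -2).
Write f(z) = P(z)/Q(z) with P(z) = 3 and Q(z) = z^2 - 5*z - 14.
The denominator factors as Q(z) = (z + 2)*(z - 7), so z = -2 is a simple zero of Q and P is analytic there; z = -2 is therefore a simple pole and
  Res(f, z₀) = P(z₀)/Q'(z₀).

Q'(z) = 2*z - 5, so Q'(-2) = -9.
P(-2) = 3.

Res(f, -2) = (3)/(-9) = -1/3

Final answer: -1/3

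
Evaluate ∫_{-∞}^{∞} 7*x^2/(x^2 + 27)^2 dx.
Let f(z) = 7*z^2/(z^2 + 27)^2. The denominator has no real zeros and deg Q - deg P = 2 ≥ 2, so the integral of f over the upper semicircle |z| = R tends to 0 as R → ∞. Closing the contour in the upper half-plane,
  ∫_{-∞}^{∞} f(x) dx = 2πi · Σ Res(f, z_k)  over the poles with Im z_k > 0.

Zeros of the denominator: z^2 + 27 = 0 gives z = ±3*sqrt(3)*I.
Upper half-plane: z = 3*sqrt(3)*I (a pole of order 2).

Write f(z) = g(z)/(z - 3*sqrt(3)*I)^2 with g(z) = 7*z^2/(z + 3*sqrt(3)*I)^2. For a double pole, Res(f, z₀) = g'(z₀):
  g'(z) = 42*sqrt(3)*I*z/(z + 3*sqrt(3)*I)^3
  Res(f, 3*sqrt(3)*I) = g'(3*sqrt(3)*I) = -7*sqrt(3)*I/36

∫_{-∞}^{∞} f(x) dx = 2πi · (-7*sqrt(3)*I/36) = 7*sqrt(3)*pi/18

Final answer: 7*sqrt(3)*pi/18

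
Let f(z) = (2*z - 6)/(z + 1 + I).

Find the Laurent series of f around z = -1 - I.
Put w = z - (-1 - I), i.e. z = w - 1 - I. The denominator is w, so it suffices to rewrite the numerator in powers of w.

P(z) = 2*z - 6
P(w - 1 - I) = -8 - 2*I + 2*w

Dividing each term by w:
  f = (-8 - 2*I)/w + 2

Substituting back w = z + 1 + I:
  f(z) = (-8 - 2*I)/(z + 1 + I) + 2

The series is finite because the numerator is a polynomial; the negative powers form the principal part, and the coefficient of 1/(z + 1 + I) gives Res(f, -1 - I) = -8 - 2*I.

Final answer: (-8 - 2*I)/(z + 1 + I) + 2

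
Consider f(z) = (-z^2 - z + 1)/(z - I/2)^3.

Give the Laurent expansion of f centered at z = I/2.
Put w = z - (I/2), i.e. z = w + I/2. The denominator is w^3, so it suffices to rewrite the numerator in powers of w.

P(z) = -z^2 - z + 1
P(w + I/2) = 5/4 - I/2 + (-1 - I)*w - w^2

Dividing each term by w^3:
  f = (5/4 - I/2)/w^3 + (-1 - I)/w^2 - 1/w

Substituting back w = z - I/2:
  f(z) = (5/4 - I/2)/(z - I/2)^3 + (-1 - I)/(z - I/2)^2 - 1/(z - I/2)

The series is finite because the numerator is a polynomial; the negative powers form the principal part, and the coefficient of 1/(z - I/2) gives Res(f, I/2) = -1.

Final answer: (5/4 - I/2)/(z - I/2)^3 + (-1 - I)/(z - I/2)^2 - 1/(z - I/2)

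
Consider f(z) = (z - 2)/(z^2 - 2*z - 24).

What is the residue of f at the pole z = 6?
2/5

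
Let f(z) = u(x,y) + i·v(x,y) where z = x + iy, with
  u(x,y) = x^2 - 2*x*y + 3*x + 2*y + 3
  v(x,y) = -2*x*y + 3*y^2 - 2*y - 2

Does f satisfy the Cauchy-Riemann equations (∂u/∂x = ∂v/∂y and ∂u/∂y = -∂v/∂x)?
∂u/∂x = 2*x - 2*y + 3
∂v/∂y = -2*x + 6*y - 2
∂u/∂y = 2 - 2*x
∂v/∂x = -2*y
∂u/∂x ≠ ∂v/∂y and ∂u/∂y ≠ -∂v/∂x; the Cauchy-Riemann equations are not satisfied, so f is not analytic.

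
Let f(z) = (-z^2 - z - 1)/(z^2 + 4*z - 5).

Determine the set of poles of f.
The singularities of f are the zeros of the denominator. Factoring,
  z^2 + 4*z - 5 = (z + 5)*(z - 1)
so the candidates are z = -5, z = 1.

Check the numerator P(z) = -z^2 - z - 1 at each one:
  P(-5) = -21 ≠ 0, so z = -5 is a (simple) pole.
  P(1) = -3 ≠ 0, so z = 1 is a (simple) pole.

Poles of f: {-5, 1}

Final answer: {-5, 1}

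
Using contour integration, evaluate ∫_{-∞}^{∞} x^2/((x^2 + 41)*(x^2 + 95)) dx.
pi*(-sqrt(41) + sqrt(95))/54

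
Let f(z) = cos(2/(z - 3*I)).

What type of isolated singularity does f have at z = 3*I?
Let u = z - 3*I. Then
  cos(2/u) = Σ_{k≥0} (-1)^k (2)^(2k)/((2k)!·u^(2k)) = 1 - 2/u^2 + 2/(3*u^4) + ...
which has infinitely many negative powers of u, so cos(2/(z - 3*I)) has an essential singularity at z = 3*I.
So the singularity is essential.

Final answer: essential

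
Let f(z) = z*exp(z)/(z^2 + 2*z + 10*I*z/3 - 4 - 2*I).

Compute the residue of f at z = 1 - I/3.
(7/52 - 9*I/52)*exp(1 - I/3)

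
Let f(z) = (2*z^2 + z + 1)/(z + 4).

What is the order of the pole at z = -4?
Factor the denominator:
  z + 4 = (z + 4)

The numerator P(z) = 2*z^2 + z + 1 has P(-4) = 29 ≠ 0, so no factor of (z + 4) cancels.
Near z = -4 we can therefore write f(z) = g(z)/(z + 4) with g analytic at -4 and g(-4) ≠ 0 (g is just the numerator).

Hence z = -4 is a pole of order 1.

Final answer: 1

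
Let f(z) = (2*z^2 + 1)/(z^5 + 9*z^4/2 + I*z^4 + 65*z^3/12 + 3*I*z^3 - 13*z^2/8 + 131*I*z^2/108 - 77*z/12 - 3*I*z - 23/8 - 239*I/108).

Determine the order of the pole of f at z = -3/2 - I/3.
Factor the denominator:
  z^5 + 9*z^4/2 + I*z^4 + 65*z^3/12 + 3*I*z^3 - 13*z^2/8 + 131*I*z^2/108 - 77*z/12 - 3*I*z - 23/8 - 239*I/108 = (z + 3/2 + I/3)^3*(z - 1)*(z + 1)

The numerator P(z) = 2*z^2 + 1 has P(-3/2 - I/3) = 95/18 + 2*I ≠ 0, so no factor of (z + 3/2 + I/3) cancels.
Near z = -3/2 - I/3 we can therefore write f(z) = g(z)/(z + 3/2 + I/3)^3 with g analytic at -3/2 - I/3 and g(-3/2 - I/3) ≠ 0 (g is the numerator divided by the remaining denominator factors).

Hence z = -3/2 - I/3 is a pole of order 3.

Final answer: 3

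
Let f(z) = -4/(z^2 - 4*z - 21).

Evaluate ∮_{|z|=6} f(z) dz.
By the residue theorem, ∮_C f(z) dz = 2πi · (sum of the residues of f at the poles inside |z| = 6).

The denominator factors as (z + 3)*(z - 7), so the singularities of f are simple poles at z = -3, z = 7.
  |-3|² = 9 < 36 = 6², so this pole is inside the contour.
  |7|² = 49 > 36 = 6², so this pole is outside the contour.

With P(z) = -4 and Q(z) = z^2 - 4*z - 21, each pole is simple, so Res(f, z₀) = P(z₀)/Q'(z₀) with Q'(z) = 2*z - 4.
  Res(f, -3) = P(-3)/Q'(-3) = (-4)/(-10) = 2/5

∮_C f(z) dz = 2πi · (2/5) = 4*I*pi/5

Final answer: 4*I*pi/5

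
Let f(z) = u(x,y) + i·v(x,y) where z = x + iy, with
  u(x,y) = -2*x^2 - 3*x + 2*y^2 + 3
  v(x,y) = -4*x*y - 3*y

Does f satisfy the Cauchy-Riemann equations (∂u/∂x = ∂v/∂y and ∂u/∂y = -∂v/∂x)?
∂u/∂x = -4*x - 3
∂v/∂y = -4*x - 3
∂u/∂y = 4*y
∂v/∂x = -4*y
∂u/∂x = ∂v/∂y and ∂u/∂y = -∂v/∂x hold identically; f is analytic.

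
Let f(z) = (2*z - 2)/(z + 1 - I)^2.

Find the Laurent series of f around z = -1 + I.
Put w = z - (-1 + I), i.e. z = w - 1 + I. The denominator is w^2, so it suffices to rewrite the numerator in powers of w.

P(z) = 2*z - 2
P(w - 1 + I) = -4 + 2*I + 2*w

Dividing each term by w^2:
  f = (-4 + 2*I)/w^2 + 2/w

Substituting back w = z + 1 - I:
  f(z) = (-4 + 2*I)/(z + 1 - I)^2 + 2/(z + 1 - I)

The series is finite because the numerator is a polynomial; the negative powers form the principal part, and the coefficient of 1/(z + 1 - I) gives Res(f, -1 + I) = 2.

Final answer: (-4 + 2*I)/(z + 1 - I)^2 + 2/(z + 1 - I)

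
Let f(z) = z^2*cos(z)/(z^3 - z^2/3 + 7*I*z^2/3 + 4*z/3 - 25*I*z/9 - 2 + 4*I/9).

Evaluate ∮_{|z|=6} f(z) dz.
pi*(232/1625 + 224*I/1625)*cosh(2/3) + pi*(153/689 + 297*I/689)*cos(1) + pi*(-2417/6625 + 9481*I/6625)*cos(2/3 + 3*I)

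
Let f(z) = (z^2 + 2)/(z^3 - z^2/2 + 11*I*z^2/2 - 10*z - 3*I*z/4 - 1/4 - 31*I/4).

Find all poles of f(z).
The singularities of f are the zeros of the denominator. Factoring,
  z^3 - z^2/2 + 11*I*z^2/2 - 10*z - 3*I*z/4 - 1/4 - 31*I/4 = (z + 1 + I)*(z - 1/2 + 3*I)*(z - 1 + 3*I/2)
so the candidates are z = -1 - I, z = 1/2 - 3*I, z = 1 - 3*I/2.

Check the numerator P(z) = z^2 + 2 at each one:
  P(-1 - I) = 2 + 2*I ≠ 0, so z = -1 - I is a (simple) pole.
  P(1/2 - 3*I) = -27/4 - 3*I ≠ 0, so z = 1/2 - 3*I is a (simple) pole.
  P(1 - 3*I/2) = 3/4 - 3*I ≠ 0, so z = 1 - 3*I/2 is a (simple) pole.

Poles of f: {-1 - I, 1/2 - 3*I, 1 - 3*I/2}

Final answer: {-1 - I, 1/2 - 3*I, 1 - 3*I/2}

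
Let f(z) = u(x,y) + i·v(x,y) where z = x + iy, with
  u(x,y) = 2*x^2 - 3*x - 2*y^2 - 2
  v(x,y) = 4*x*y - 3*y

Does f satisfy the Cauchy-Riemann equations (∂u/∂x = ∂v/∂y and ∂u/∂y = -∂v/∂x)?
∂u/∂x = 4*x - 3
∂v/∂y = 4*x - 3
∂u/∂y = -4*y
∂v/∂x = 4*y
∂u/∂x = ∂v/∂y and ∂u/∂y = -∂v/∂x hold identically; f is analytic.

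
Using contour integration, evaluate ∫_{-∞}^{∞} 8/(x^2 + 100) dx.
Let f(z) = 8/(z^2 + 100). The denominator has no real zeros and deg Q - deg P = 2 ≥ 2, so the integral of f over the upper semicircle |z| = R tends to 0 as R → ∞. Closing the contour in the upper half-plane,
  ∫_{-∞}^{∞} f(x) dx = 2πi · Σ Res(f, z_k)  over the poles with Im z_k > 0.

Zeros of the denominator: z^2 + 100 = 0 gives z = ±10*I.
Upper half-plane: z = 10*I (simple).

Each pole is a simple zero of Q(z) = z^2 + 100, so Res(f, z₀) = P(z₀)/Q'(z₀) with P(z) = 8, Q'(z) = 2*z:
  Res(f, 10*I) = (8)/(20*I) = -2*I/5

∫_{-∞}^{∞} f(x) dx = 2πi · (-2*I/5) = 4*pi/5

Final answer: 4*pi/5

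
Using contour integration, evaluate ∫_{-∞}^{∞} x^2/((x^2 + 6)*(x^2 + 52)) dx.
Let f(z) = z^2/((z^2 + 6)*(z^2 + 52)). The denominator has no real zeros and deg Q - deg P = 2 ≥ 2, so the integral of f over the upper semicircle |z| = R tends to 0 as R → ∞. Closing the contour in the upper half-plane,
  ∫_{-∞}^{∞} f(x) dx = 2πi · Σ Res(f, z_k)  over the poles with Im z_k > 0.

Zeros of the denominator: z^2 + 52 = 0 gives z = ±2*sqrt(13)*I; z^2 + 6 = 0 gives z = ±sqrt(6)*I.
Upper half-plane: z = 2*sqrt(13)*I, z = sqrt(6)*I (simple).

Each pole is a simple zero of Q(z) = z^4 + 58*z^2 + 312, so Res(f, z₀) = P(z₀)/Q'(z₀) with P(z) = z^2, Q'(z) = 4*z^3 + 116*z:
  Res(f, 2*sqrt(13)*I) = (-52)/(-184*sqrt(13)*I) = -sqrt(13)*I/46
  Res(f, sqrt(6)*I) = (-6)/(92*sqrt(6)*I) = sqrt(6)*I/92

Sum of residues: I*(-2*sqrt(13) + sqrt(6))/92
∫_{-∞}^{∞} f(x) dx = 2πi · (I*(-2*sqrt(13) + sqrt(6))/92) = pi*(-sqrt(6) + 2*sqrt(13))/46

Final answer: pi*(-sqrt(6) + 2*sqrt(13))/46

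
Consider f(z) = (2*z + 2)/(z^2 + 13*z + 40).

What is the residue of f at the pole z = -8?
Write f(z) = P(z)/Q(z) with P(z) = 2*z + 2 and Q(z) = z^2 + 13*z + 40.
The denominator factors as Q(z) = (z + 8)*(z + 5), so z = -8 is a simple zero of Q and P is analytic there; z = -8 is therefore a simple pole and
  Res(f, z₀) = P(z₀)/Q'(z₀).

Q'(z) = 2*z + 13, so Q'(-8) = -3.
P(-8) = -14.

Res(f, -8) = (-14)/(-3) = 14/3

Final answer: 14/3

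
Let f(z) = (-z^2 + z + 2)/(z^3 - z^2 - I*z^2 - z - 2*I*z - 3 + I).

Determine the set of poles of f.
The singularities of f are the zeros of the denominator. Factoring,
  z^3 - z^2 - I*z^2 - z - 2*I*z - 3 + I = (z - I)*(z - 2 - I)*(z + 1 + I)
so the candidates are z = I, z = 2 + I, z = -1 - I.

Check the numerator P(z) = -z^2 + z + 2 at each one:
  P(I) = 3 + I ≠ 0, so z = I is a (simple) pole.
  P(2 + I) = 1 - 3*I ≠ 0, so z = 2 + I is a (simple) pole.
  P(-1 - I) = 1 - 3*I ≠ 0, so z = -1 - I is a (simple) pole.

Poles of f: {-1 - I, I, 2 + I}

Final answer: {-1 - I, I, 2 + I}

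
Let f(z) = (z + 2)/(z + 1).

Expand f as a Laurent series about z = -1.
Put w = z - (-1), i.e. z = w - 1. The denominator is w, so it suffices to rewrite the numerator in powers of w.

P(z) = z + 2
P(w - 1) = 1 + w

Dividing each term by w:
  f = 1/w + 1

Substituting back w = z + 1:
  f(z) = 1/(z + 1) + 1

The series is finite because the numerator is a polynomial; the negative powers form the principal part, and the coefficient of 1/(z + 1) gives Res(f, -1) = 1.

Final answer: 1/(z + 1) + 1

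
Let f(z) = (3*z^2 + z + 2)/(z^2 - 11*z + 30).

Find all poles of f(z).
The singularities of f are the zeros of the denominator. Factoring,
  z^2 - 11*z + 30 = (z - 6)*(z - 5)
so the candidates are z = 6, z = 5.

Check the numerator P(z) = 3*z^2 + z + 2 at each one:
  P(6) = 116 ≠ 0, so z = 6 is a (simple) pole.
  P(5) = 82 ≠ 0, so z = 5 is a (simple) pole.

Poles of f: {5, 6}

Final answer: {5, 6}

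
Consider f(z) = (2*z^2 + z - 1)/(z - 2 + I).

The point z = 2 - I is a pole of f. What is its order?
1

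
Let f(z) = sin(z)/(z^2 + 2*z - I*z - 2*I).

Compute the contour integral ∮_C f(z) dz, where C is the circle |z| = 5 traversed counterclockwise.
pi*(-4/5 + 2*I/5)*sinh(1) + pi*(2/5 + 4*I/5)*sin(2)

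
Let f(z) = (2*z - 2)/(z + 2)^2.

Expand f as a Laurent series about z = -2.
-6/(z + 2)^2 + 2/(z + 2)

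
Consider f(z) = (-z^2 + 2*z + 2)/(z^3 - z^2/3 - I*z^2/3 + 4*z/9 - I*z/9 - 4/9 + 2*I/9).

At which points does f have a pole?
The singularities of f are the zeros of the denominator. Factoring,
  z^3 - z^2/3 - I*z^2/3 + 4*z/9 - I*z/9 - 4/9 + 2*I/9 = (z - 2/3)*(z + 1/3 + 2*I/3)*(z - I)
so the candidates are z = 2/3, z = -1/3 - 2*I/3, z = I.

Check the numerator P(z) = -z^2 + 2*z + 2 at each one:
  P(2/3) = 26/9 ≠ 0, so z = 2/3 is a (simple) pole.
  P(-1/3 - 2*I/3) = 5/3 - 16*I/9 ≠ 0, so z = -1/3 - 2*I/3 is a (simple) pole.
  P(I) = 3 + 2*I ≠ 0, so z = I is a (simple) pole.

Poles of f: {-1/3 - 2*I/3, I, 2/3}

Final answer: {-1/3 - 2*I/3, I, 2/3}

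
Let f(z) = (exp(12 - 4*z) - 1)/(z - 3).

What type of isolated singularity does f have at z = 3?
Let u = z - 3. The exponent is 12 - 4*z = -4u, so
  f = (e^(-4u) - 1)/u = ((-4u) + (-4u)^2/2 + (-4u)^3/6 + ...)/u = -4 + (8)*u + (-32/3)*u^2 + ...
The Laurent expansion about u = 0 has no negative powers; equivalently lim_{z→3} f(z) = -4 exists and is finite.
So the singularity is removable.

Final answer: removable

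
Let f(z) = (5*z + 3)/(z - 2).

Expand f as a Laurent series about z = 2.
Put w = z - (2), i.e. z = w + 2. The denominator is w, so it suffices to rewrite the numerator in powers of w.

P(z) = 5*z + 3
P(w + 2) = 13 + 5*w

Dividing each term by w:
  f = 13/w + 5

Substituting back w = z - 2:
  f(z) = 13/(z - 2) + 5

The series is finite because the numerator is a polynomial; the negative powers form the principal part, and the coefficient of 1/(z - 2) gives Res(f, 2) = 13.

Final answer: 13/(z - 2) + 5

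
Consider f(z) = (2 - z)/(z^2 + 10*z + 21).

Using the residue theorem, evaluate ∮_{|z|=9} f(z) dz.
-2*I*pi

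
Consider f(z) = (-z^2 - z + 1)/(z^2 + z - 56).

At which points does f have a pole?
The singularities of f are the zeros of the denominator. Factoring,
  z^2 + z - 56 = (z - 7)*(z + 8)
so the candidates are z = 7, z = -8.

Check the numerator P(z) = -z^2 - z + 1 at each one:
  P(7) = -55 ≠ 0, so z = 7 is a (simple) pole.
  P(-8) = -55 ≠ 0, so z = -8 is a (simple) pole.

Poles of f: {-8, 7}

Final answer: {-8, 7}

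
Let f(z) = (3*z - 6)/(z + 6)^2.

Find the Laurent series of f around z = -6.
Put w = z - (-6), i.e. z = w - 6. The denominator is w^2, so it suffices to rewrite the numerator in powers of w.

P(z) = 3*z - 6
P(w - 6) = -24 + 3*w

Dividing each term by w^2:
  f = -24/w^2 + 3/w

Substituting back w = z + 6:
  f(z) = -24/(z + 6)^2 + 3/(z + 6)

The series is finite because the numerator is a polynomial; the negative powers form the principal part, and the coefficient of 1/(z + 6) gives Res(f, -6) = 3.

Final answer: -24/(z + 6)^2 + 3/(z + 6)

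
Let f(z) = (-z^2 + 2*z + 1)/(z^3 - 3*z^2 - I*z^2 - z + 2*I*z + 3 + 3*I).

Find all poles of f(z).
The singularities of f are the zeros of the denominator. Factoring,
  z^3 - 3*z^2 - I*z^2 - z + 2*I*z + 3 + 3*I = (z - 3)*(z - 1 - I)*(z + 1)
so the candidates are z = 3, z = 1 + I, z = -1.

Check the numerator P(z) = -z^2 + 2*z + 1 at each one:
  P(3) = -2 ≠ 0, so z = 3 is a (simple) pole.
  P(1 + I) = 3 ≠ 0, so z = 1 + I is a (simple) pole.
  P(-1) = -2 ≠ 0, so z = -1 is a (simple) pole.

Poles of f: {-1, 1 + I, 3}

Final answer: {-1, 1 + I, 3}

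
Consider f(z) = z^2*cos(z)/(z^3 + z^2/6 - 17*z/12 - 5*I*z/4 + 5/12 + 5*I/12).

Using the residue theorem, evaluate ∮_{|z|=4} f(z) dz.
By the residue theorem, ∮_C f(z) dz = 2πi · (sum of the residues of f at the poles inside |z| = 4).

The denominator factors as (z + 3/2 + I/2)*(z - 1/3)*(z - 1 - I/2), so the singularities of f are simple poles at z = -3/2 - I/2, z = 1/3, z = 1 + I/2.
  |-3/2 - I/2|² = 5/2 < 16 = 4², so this pole is inside the contour.
  |1/3|² = 1/9 < 16 = 4², so this pole is inside the contour.
  |1 + I/2|² = 5/4 < 16 = 4², so this pole is inside the contour.

With P(z) = z^2*cos(z) and Q(z) = z^3 + z^2/6 - 17*z/12 - 5*I*z/4 + 5/12 + 5*I/12, each pole is simple, so Res(f, z₀) = P(z₀)/Q'(z₀) with Q'(z) = 3*z^2 + z/3 - 17/12 - 5*I/4.
  Res(f, -3/2 - I/2) = P(-3/2 - I/2)/Q'(-3/2 - I/2) = ((2 + 3*I/2)*cos(3/2 + I/2))/(49/12 + 37*I/12) = (921/1885 - 3*I/1885)*cos(3/2 + I/2)
  Res(f, 1/3) = P(1/3)/Q'(1/3) = (cos(1/3)/9)/(-35/36 - 5*I/4) = (-14/325 + 18*I/325)*cos(1/3)
  Res(f, 1 + I/2) = P(1 + I/2)/Q'(1 + I/2) = ((3/4 + I)*cos(1 + I/2))/(7/6 + 23*I/12) = (402/725 - 39*I/725)*cos(1 + I/2)

Sum of residues inside C: (402/725 - 39*I/725)*cos(1 + I/2) + (921/1885 - 3*I/1885)*cos(3/2 + I/2) + (-14/325 + 18*I/325)*cos(1/3)
∮_C f(z) dz = 2πi · ((402/725 - 39*I/725)*cos(1 + I/2) + (921/1885 - 3*I/1885)*cos(3/2 + I/2) + (-14/325 + 18*I/325)*cos(1/3)) = pi*(-36/325 - 28*I/325)*cos(1/3) + pi*(6/1885 + 1842*I/1885)*cos(3/2 + I/2) + pi*(78/725 + 804*I/725)*cos(1 + I/2)

Final answer: pi*(-36/325 - 28*I/325)*cos(1/3) + pi*(6/1885 + 1842*I/1885)*cos(3/2 + I/2) + pi*(78/725 + 804*I/725)*cos(1 + I/2)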